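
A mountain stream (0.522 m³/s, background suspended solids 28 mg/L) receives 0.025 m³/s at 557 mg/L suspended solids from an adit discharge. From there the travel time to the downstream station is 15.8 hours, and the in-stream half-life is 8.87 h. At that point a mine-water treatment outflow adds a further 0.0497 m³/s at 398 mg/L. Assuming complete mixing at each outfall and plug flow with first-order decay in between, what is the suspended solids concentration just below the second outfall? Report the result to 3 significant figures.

47.1 mg/L

Mass balance: C = (0.5220·28.00 + 0.02500·557.0) / 0.5470 = 28.54/0.5470 = 52.18 mg/L; combined flow 0.5470 m³/s.
Half-life 8.87 h → k = ln 2 / 8.87 = 0.07815 h⁻¹ = 1.875 d⁻¹.
First-order decay: C = 52.18·exp(−k·t) = 52.18·0.2909 = 15.18 mg/L.
Second outfall: C = (0.5470·15.18 + 0.04970·398.0)/0.5967 = 47.07 mg/L.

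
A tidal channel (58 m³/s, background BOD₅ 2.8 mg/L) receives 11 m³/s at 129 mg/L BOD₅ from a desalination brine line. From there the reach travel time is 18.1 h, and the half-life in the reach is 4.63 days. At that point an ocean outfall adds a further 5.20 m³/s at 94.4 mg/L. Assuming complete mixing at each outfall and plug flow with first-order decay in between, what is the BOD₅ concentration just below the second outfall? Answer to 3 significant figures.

25.7 mg/L

Conservation of mass: C = (58.00·2.800 + 11.00·129.0) / 69.00 = 1581/69.00 = 22.92 mg/L; combined flow 69.00 m³/s.
Half-life 4.63 d → k = ln 2 / 4.63 = 0.1497 d⁻¹.
First-order decay: C = 22.92·exp(−k·t) = 22.92·0.8932 = 20.47 mg/L.
At the second outfall, C = (69.00·20.47 + 5.200·94.40) / (69.00 + 5.200) = 25.65 mg/L.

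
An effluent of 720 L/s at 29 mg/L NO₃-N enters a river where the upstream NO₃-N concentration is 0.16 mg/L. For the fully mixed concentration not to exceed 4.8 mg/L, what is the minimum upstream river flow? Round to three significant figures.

3760 L/s

Set C_mix = 4.8: (Q·0.1600 + 720.0·29.00) / (Q + 720.0) = 4.8
→ Q = 720.0·(29.00 − 4.8)/(4.8 − 0.1600) = 3755 L/s.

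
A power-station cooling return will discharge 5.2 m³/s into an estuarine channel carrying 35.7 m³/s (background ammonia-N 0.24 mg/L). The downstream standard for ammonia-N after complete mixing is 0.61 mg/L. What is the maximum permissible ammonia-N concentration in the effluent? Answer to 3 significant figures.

3.15 mg/L

At the limit, (Qr·Cr + Qe·Cₑ)/(Qr + Qe) = 0.61:
Cₑ = (40.90·0.61 − 35.70·0.2400) / 5.200 = 3.150 mg/L.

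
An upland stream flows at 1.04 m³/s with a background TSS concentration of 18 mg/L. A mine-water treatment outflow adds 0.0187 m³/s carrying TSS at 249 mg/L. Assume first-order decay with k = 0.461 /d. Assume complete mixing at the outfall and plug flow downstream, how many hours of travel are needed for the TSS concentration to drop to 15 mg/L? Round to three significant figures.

20.1 h

Mass balance: C = (1.040·18.00 + 0.01870·249.0) / 1.059 = 23.38/1.059 = 22.08 mg/L.
22.08·exp(−k·t) = 15 → t = ln(22.08/15)/k = 72460 s = 20.13 h.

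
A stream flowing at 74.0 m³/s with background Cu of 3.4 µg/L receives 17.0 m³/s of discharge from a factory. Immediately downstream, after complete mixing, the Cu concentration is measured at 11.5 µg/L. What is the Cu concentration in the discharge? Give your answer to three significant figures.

Mass balance: 74.00·3.400 + 17.00·Cₑ = 91.00·11.50
→ Cₑ = (91.00·11.50 − 74.00·3.400) / 17.00 = 46.76 µg/L.

46.8 µg/L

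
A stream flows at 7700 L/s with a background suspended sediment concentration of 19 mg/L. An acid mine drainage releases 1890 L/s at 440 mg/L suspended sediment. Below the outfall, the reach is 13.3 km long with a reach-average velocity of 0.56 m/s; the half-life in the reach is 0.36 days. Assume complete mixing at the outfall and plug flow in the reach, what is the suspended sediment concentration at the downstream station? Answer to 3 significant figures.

Mass balance: C = (7700·19.00 + 1890·440.0) / 9590 = 977900/9590 = 102.0 mg/L.
Travel time t = 13.3·1000 / 0.56 = 23750 s = 6.597 h.
Half-life 0.36 d → k = ln 2 / 0.36 = 1.925 d⁻¹.
Decay over the reach: 102.0·exp(−kt) = 102.0·0.5890 = 60.06 mg/L.

60.1 mg/L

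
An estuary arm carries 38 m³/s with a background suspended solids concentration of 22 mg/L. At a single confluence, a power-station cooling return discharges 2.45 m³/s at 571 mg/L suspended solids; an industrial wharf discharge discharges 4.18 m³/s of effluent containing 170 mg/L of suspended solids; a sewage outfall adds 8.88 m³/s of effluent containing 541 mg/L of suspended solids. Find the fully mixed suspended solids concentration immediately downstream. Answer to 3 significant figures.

Flow-weighted average: C = (38.00·22.00 + 2.450·571.0 + 4.180·170.0 + 8.880·541.0) / 53.51 = 7750/53.51 = 144.8 mg/L.

145 mg/L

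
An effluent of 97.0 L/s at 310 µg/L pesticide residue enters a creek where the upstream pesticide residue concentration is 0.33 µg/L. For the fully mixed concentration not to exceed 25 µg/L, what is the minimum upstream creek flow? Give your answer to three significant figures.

1120 L/s

Set C_mix = 25: (Q·0.3300 + 97.00·310.0) / (Q + 97.00) = 25
→ Q = 97.00·(310.0 − 25)/(25 − 0.3300) = 1121 L/s.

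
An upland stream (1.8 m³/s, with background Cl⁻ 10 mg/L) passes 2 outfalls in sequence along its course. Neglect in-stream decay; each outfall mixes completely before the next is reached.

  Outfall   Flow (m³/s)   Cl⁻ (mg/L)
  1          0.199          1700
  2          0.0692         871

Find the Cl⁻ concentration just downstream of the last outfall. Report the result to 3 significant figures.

201 mg/L

Outfall 1: combined Q = 1.999 m³/s; C = (1.800·10.00 + 0.1990·1700)/1.999 = 178.2 mg/L.
Outfall 2: combined Q = 2.068 m³/s; C = (1.999·178.2 + 0.06920·871.0)/2.068 = 201.4 mg/L.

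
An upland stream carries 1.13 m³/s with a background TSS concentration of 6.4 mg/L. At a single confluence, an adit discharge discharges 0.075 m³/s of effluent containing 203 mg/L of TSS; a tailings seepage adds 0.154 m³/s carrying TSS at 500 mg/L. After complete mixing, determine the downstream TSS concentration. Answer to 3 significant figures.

73.2 mg/L

Mixed concentration C = ΣQC/ΣQ = (1.130·6.400 + 0.07500·203.0 + 0.1540·500.0) / 1.359 = 99.46/1.359 = 73.18 mg/L.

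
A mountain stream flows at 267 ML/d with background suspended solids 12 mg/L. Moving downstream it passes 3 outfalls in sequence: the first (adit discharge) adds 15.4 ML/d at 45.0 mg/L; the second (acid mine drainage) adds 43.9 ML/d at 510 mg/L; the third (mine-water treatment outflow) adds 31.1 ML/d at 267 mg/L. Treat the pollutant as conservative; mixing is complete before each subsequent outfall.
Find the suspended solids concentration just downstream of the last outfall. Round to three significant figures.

Outfall 1: combined Q = 282.4 ML/d; C = (267.0·12.00 + 15.40·45.00)/282.4 = 13.80 mg/L.
Outfall 2: combined Q = 326.3 ML/d; C = (282.4·13.80 + 43.90·510.0)/326.3 = 80.56 mg/L.
Outfall 3: combined Q = 357.4 ML/d; C = (326.3·80.56 + 31.10·267.0)/357.4 = 96.78 mg/L.

96.8 mg/L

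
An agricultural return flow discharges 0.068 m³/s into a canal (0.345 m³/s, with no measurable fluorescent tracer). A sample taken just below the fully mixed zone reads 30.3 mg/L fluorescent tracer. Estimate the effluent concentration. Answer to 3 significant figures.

184 mg/L

Mass balance: 0.3450·0 + 0.06800·Cₑ = 0.4130·30.30
→ Cₑ = (0.4130·30.30 − 0.3450·0) / 0.06800 = 184.0 mg/L.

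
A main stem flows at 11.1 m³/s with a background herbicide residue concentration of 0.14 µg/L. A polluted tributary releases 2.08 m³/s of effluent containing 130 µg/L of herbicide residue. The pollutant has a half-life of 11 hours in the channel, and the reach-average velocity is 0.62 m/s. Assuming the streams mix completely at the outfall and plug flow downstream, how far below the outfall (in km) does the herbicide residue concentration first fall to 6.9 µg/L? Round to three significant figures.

Flow-weighted average: C = (11.10·0.1400 + 2.080·130.0) / 13.18 = 272.0/13.18 = 20.63 µg/L.
Half-life 11 h → k = ln 2 / 11 = 0.06301 h⁻¹ = 1.512 d⁻¹.
Set 20.63·exp(−k·t) = 6.9 → t = ln(20.63/6.9)/k = 62580 s = 17.38 h.
Distance = v·t = 0.62·62580 = 38800 m = 38.80 km.

38.8 km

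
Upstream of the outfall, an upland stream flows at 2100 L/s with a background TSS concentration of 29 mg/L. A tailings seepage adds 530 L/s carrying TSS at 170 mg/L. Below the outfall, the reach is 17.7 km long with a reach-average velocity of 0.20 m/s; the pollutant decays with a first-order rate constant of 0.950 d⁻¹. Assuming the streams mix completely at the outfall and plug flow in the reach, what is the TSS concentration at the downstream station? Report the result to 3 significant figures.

Mixed concentration C = ΣQC/ΣQ = (2100·29.00 + 530.0·170.0) / 2630 = 151000/2630 = 57.41 mg/L.
Travel time t = 17.7·1000 / 0.20 = 88500 s = 24.58 h.
Decay over the reach: 57.41·exp(−kt) = 57.41·0.3779 = 21.70 mg/L.

21.7 mg/L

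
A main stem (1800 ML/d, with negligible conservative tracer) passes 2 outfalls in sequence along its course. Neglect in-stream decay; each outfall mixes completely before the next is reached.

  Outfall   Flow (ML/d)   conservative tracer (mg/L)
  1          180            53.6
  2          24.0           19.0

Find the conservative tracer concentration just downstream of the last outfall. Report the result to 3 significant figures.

5.04 mg/L

Outfall 1: combined Q = 1980 ML/d; C = (1800·0 + 180.0·53.60)/1980 = 4.873 mg/L.
Outfall 2: combined Q = 2004 ML/d; C = (1980·4.873 + 24.00·19.00)/2004 = 5.042 mg/L.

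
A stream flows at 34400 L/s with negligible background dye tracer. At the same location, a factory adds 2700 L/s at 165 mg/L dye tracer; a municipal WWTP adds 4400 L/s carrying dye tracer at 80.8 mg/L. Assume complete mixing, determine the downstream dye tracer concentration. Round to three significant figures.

19.3 mg/L

After mixing, C = (34400·0 + 2700·165.0 + 4400·80.80) / 41500 = 801000/41500 = 19.30 mg/L.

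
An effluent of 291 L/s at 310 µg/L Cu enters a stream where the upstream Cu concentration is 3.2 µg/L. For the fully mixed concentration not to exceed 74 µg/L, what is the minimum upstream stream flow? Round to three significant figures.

Set C_mix = 74: (Q·3.200 + 291.0·310.0) / (Q + 291.0) = 74
→ Q = 291.0·(310.0 − 74)/(74 − 3.200) = 970.0 L/s.

970 L/s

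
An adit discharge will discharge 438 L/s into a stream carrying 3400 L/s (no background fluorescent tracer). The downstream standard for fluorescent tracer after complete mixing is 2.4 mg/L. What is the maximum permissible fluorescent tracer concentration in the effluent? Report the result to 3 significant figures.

At the limit, (Qr·Cr + Qe·Cₑ)/(Qr + Qe) = 2.4:
Cₑ = (3838·2.4 − 3400·0) / 438.0 = 21.03 mg/L.

21.0 mg/L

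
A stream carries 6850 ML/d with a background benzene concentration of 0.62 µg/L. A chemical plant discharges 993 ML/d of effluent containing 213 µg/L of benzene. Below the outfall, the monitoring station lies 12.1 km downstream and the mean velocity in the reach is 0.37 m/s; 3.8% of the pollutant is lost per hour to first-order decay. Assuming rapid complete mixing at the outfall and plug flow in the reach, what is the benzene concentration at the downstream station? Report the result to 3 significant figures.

After mixing, C = (6850·0.6200 + 993.0·213.0) / 7843 = 215800/7843 = 27.51 µg/L.
Travel time t = 12.1·1000 / 0.37 = 32700 s = 9.084 h.
3.8%/h lost → k = −ln(1 − 0.038) = 0.03874 h⁻¹.
First-order decay: C = 27.51·exp(−k·t) = 27.51·0.7033 = 19.35 µg/L.

19.3 µg/L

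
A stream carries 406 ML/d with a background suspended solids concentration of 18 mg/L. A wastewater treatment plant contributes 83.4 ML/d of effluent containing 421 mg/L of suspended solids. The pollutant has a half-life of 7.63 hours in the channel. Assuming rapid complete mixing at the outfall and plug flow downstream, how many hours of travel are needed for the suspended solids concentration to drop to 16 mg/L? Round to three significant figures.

Mass balance: C = (406.0·18.00 + 83.40·421.0) / 489.4 = 42420/489.4 = 86.68 mg/L.
Half-life 7.63 h → k = ln 2 / 7.63 = 0.09084 h⁻¹ = 2.180 d⁻¹.
86.68·exp(−k·t) = 16 → t = ln(86.68/16)/k = 66960 s = 18.60 h.

18.6 h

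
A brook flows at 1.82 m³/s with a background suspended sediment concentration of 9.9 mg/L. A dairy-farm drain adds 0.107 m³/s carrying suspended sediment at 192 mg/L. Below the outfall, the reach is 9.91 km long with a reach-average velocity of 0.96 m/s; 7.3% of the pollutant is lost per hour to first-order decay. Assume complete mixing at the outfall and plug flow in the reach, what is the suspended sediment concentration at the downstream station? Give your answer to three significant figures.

16.1 mg/L

Mixed concentration C = ΣQC/ΣQ = (1.820·9.900 + 0.1070·192.0) / 1.927 = 38.56/1.927 = 20.01 mg/L.
Travel time t = 9.91·1000 / 0.96 = 10320 s = 2.867 h.
7.3%/h lost → k = −ln(1 − 0.073) = 0.07580 h⁻¹.
First-order decay: C = 20.01·exp(−k·t) = 20.01·0.8046 = 16.10 mg/L.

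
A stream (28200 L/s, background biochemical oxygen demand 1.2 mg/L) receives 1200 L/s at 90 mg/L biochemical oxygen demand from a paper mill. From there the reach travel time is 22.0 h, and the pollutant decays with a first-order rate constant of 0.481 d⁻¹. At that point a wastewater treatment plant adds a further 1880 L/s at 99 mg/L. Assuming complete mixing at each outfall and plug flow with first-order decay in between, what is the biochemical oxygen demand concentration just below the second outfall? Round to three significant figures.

8.87 mg/L

Mass balance: C = (28200·1.200 + 1200·90.00) / 29400 = 141800/29400 = 4.824 mg/L; combined flow 29400 L/s.
First-order decay: C = 4.824·exp(−k·t) = 4.824·0.6434 = 3.104 mg/L.
At the second outfall, C = (29400·3.104 + 1880·99.00) / (29400 + 1880) = 8.868 mg/L.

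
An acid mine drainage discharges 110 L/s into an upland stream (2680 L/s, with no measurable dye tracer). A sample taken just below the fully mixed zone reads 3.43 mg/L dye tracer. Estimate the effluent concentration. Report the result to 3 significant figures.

87.0 mg/L

Mass balance: 2680·0 + 110.0·Cₑ = 2790·3.430
→ Cₑ = (2790·3.430 − 2680·0) / 110.0 = 87.00 mg/L.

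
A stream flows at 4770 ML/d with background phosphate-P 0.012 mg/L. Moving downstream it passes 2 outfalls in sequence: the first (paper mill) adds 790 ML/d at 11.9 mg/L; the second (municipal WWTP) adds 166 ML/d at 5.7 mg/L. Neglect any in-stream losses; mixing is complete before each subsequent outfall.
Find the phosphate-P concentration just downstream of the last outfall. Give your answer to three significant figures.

Below outfall 1: Q → 5560 ML/d, C = (4770·0.01200 + 790.0·11.90)/5560 = 1.701 mg/L.
Below outfall 2: Q → 5726 ML/d, C = (5560·1.701 + 166.0·5.700)/5726 = 1.817 mg/L.

1.82 mg/L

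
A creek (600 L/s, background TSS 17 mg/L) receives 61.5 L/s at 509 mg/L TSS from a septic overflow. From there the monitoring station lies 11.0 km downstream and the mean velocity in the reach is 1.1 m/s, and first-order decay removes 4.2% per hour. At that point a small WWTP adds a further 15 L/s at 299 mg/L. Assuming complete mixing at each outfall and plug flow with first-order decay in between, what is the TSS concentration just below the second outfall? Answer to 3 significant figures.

61.1 mg/L

Mass balance: C = (600.0·17.00 + 61.50·509.0) / 661.5 = 41500/661.5 = 62.74 mg/L; combined flow 661.5 L/s.
Travel time t = 11.0·1000 / 1.1 = 10000 s = 2.778 h.
4.2%/h lost → k = −ln(1 − 0.042) = 0.04291 h⁻¹.
After decay, C = 62.74 × e^(−kt) = 62.74 × 0.8876 = 55.69 mg/L.
Second outfall: C = (661.5·55.69 + 15.00·299.0)/676.5 = 61.09 mg/L.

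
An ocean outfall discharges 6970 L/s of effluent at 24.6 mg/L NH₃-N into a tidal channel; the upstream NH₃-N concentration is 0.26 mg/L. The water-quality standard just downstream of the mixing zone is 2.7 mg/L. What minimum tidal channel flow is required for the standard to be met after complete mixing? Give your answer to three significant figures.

62600 L/s

Set C_mix = 2.7: (Q·0.2600 + 6970·24.60) / (Q + 6970) = 2.7
→ Q = 6970·(24.60 − 2.7)/(2.7 − 0.2600) = 62560 L/s.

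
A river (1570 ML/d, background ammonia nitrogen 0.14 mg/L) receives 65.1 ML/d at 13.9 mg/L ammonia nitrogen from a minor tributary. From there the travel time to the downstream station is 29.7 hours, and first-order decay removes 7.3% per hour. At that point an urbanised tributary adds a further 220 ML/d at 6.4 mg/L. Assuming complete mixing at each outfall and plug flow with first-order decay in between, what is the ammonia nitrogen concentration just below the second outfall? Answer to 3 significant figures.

0.823 mg/L

Conservation of mass: C = (1570·0.1400 + 65.10·13.90) / 1635 = 1125/1635 = 0.6878 mg/L; combined flow 1635 ML/d.
7.3%/h lost → k = −ln(1 − 0.073) = 0.07580 h⁻¹.
First-order decay: C = 0.6878·exp(−k·t) = 0.6878·0.1053 = 0.07240 mg/L.
Second outfall: C = (1635·0.07240 + 220.0·6.400)/1855 = 0.8228 mg/L.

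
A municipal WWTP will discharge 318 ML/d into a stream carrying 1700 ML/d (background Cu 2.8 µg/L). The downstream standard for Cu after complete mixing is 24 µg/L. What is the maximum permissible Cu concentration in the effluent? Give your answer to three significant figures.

137 µg/L

At the limit, (Qr·Cr + Qe·Cₑ)/(Qr + Qe) = 24:
Cₑ = (2018·24 − 1700·2.800) / 318.0 = 137.3 µg/L.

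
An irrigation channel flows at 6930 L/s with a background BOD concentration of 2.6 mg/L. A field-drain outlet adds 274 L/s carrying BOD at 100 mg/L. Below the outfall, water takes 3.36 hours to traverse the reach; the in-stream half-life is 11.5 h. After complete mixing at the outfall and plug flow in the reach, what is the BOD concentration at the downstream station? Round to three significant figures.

5.15 mg/L

After mixing, C = (6930·2.600 + 274.0·100.0) / 7204 = 45420/7204 = 6.305 mg/L.
Half-life 11.5 h → k = ln 2 / 11.5 = 0.06027 h⁻¹ = 1.447 d⁻¹.
Decay over the reach: 6.305·exp(−kt) = 6.305·0.8167 = 5.149 mg/L.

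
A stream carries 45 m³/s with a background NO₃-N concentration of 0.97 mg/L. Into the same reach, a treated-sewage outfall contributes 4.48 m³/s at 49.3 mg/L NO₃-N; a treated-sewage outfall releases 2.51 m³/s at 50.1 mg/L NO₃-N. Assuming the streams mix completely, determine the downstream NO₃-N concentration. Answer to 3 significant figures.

7.51 mg/L

Conservation of mass: C = (45.00·0.9700 + 4.480·49.30 + 2.510·50.10) / 51.99 = 390.3/51.99 = 7.507 mg/L.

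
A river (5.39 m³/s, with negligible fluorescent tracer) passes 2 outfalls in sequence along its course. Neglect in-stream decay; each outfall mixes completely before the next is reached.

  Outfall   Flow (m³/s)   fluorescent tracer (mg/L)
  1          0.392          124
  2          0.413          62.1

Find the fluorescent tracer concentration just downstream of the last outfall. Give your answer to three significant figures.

12.0 mg/L

Below outfall 1: Q → 5.782 m³/s, C = (5.390·0 + 0.3920·124.0)/5.782 = 8.407 mg/L.
Below outfall 2: Q → 6.195 m³/s, C = (5.782·8.407 + 0.4130·62.10)/6.195 = 11.99 mg/L.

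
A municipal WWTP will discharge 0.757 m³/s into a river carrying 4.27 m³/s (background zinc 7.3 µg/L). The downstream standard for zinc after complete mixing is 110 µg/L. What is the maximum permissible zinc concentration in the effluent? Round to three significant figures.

At the limit, (Qr·Cr + Qe·Cₑ)/(Qr + Qe) = 110:
Cₑ = (5.027·110 − 4.270·7.300) / 0.7570 = 689.3 µg/L.

689 µg/L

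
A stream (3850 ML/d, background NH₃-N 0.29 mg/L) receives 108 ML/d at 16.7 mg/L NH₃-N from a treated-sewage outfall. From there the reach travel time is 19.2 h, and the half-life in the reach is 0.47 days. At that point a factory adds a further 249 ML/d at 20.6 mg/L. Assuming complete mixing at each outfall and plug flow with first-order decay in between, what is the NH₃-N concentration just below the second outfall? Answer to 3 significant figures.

Conservation of mass: C = (3850·0.2900 + 108.0·16.70) / 3958 = 2920/3958 = 0.7378 mg/L; combined flow 3958 ML/d.
Half-life 0.47 d → k = ln 2 / 0.47 = 1.475 d⁻¹.
After decay, C = 0.7378 × e^(−kt) = 0.7378 × 0.3073 = 0.2267 mg/L.
At the second outfall, C = (3958·0.2267 + 249.0·20.60) / (3958 + 249.0) = 1.433 mg/L.

1.43 mg/L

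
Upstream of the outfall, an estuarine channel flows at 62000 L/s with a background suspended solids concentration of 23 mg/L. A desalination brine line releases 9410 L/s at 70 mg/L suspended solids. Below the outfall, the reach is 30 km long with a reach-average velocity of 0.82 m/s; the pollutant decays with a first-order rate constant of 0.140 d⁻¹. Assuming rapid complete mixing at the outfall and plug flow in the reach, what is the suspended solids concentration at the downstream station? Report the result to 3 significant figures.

Mass balance: C = (62000·23.00 + 9410·70.00) / 71410 = 2085000/71410 = 29.19 mg/L.
Travel time t = 30·1000 / 0.82 = 36590 s = 10.16 h.
Decay over the reach: 29.19·exp(−kt) = 29.19·0.9424 = 27.51 mg/L.

27.5 mg/L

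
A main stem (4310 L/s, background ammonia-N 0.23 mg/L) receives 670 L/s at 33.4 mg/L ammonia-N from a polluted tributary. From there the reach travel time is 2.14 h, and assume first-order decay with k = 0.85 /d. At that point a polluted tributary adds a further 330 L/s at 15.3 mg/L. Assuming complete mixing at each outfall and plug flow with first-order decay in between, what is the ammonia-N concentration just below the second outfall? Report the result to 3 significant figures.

5.03 mg/L

Mixed concentration C = ΣQC/ΣQ = (4310·0.2300 + 670.0·33.40) / 4980 = 23370/4980 = 4.693 mg/L; combined flow 4980 L/s.
Decay over the reach: 4.693·exp(−kt) = 4.693·0.9270 = 4.350 mg/L.
Second outfall: C = (4980·4.350 + 330.0·15.30)/5310 = 5.031 mg/L.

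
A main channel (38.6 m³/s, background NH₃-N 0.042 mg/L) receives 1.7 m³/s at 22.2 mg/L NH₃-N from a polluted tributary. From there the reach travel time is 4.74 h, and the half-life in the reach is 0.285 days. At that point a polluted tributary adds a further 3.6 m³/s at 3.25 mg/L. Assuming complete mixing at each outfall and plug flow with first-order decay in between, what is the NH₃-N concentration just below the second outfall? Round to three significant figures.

Mixed concentration C = ΣQC/ΣQ = (38.60·0.04200 + 1.700·22.20) / 40.30 = 39.36/40.30 = 0.9767 mg/L; combined flow 40.30 m³/s.
Half-life 0.285 d → k = ln 2 / 0.285 = 2.432 d⁻¹.
Applying C = C₀e^(−kt): 0.9767 × 0.6186 = 0.6042 mg/L.
At the second outfall, C = (40.30·0.6042 + 3.600·3.250) / (40.30 + 3.600) = 0.8211 mg/L.

0.821 mg/L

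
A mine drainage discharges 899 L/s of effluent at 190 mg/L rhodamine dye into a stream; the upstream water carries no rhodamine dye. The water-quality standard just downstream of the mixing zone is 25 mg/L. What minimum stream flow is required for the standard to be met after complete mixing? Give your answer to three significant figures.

Set C_mix = 25: (Q·0 + 899.0·190.0) / (Q + 899.0) = 25
→ Q = 899.0·(190.0 − 25)/(25 − 0) = 5933 L/s.

5930 L/s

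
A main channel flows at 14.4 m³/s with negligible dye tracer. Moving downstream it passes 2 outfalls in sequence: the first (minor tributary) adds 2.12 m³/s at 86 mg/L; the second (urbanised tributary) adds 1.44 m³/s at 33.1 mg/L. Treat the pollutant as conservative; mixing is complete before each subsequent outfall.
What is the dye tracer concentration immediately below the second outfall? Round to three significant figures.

12.8 mg/L

Outfall 1: combined Q = 16.52 m³/s; C = (14.40·0 + 2.120·86.00)/16.52 = 11.04 mg/L.
Outfall 2: combined Q = 17.96 m³/s; C = (16.52·11.04 + 1.440·33.10)/17.96 = 12.81 mg/L.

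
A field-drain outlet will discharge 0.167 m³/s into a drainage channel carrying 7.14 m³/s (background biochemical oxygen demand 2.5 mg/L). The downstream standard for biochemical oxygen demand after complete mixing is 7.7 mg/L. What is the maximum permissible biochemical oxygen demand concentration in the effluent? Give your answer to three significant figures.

230 mg/L

At the limit, (Qr·Cr + Qe·Cₑ)/(Qr + Qe) = 7.7:
Cₑ = (7.307·7.7 − 7.140·2.500) / 0.1670 = 230.0 mg/L.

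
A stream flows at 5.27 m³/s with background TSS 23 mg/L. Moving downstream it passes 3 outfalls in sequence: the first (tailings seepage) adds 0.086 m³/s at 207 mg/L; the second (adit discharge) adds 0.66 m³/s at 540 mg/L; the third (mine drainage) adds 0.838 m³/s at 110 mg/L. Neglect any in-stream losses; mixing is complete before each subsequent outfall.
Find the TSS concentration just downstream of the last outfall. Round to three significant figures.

After outfall 1: Q = 5.270 + 0.08600 = 5.356 m³/s; C = (5.270·23.00 + 0.08600·207.0)/5.356 = 25.95 mg/L.
After outfall 2: Q = 5.356 + 0.6600 = 6.016 m³/s; C = (5.356·25.95 + 0.6600·540.0)/6.016 = 82.35 mg/L.
After outfall 3: Q = 6.016 + 0.8380 = 6.854 m³/s; C = (6.016·82.35 + 0.8380·110.0)/6.854 = 85.73 mg/L.

85.7 mg/L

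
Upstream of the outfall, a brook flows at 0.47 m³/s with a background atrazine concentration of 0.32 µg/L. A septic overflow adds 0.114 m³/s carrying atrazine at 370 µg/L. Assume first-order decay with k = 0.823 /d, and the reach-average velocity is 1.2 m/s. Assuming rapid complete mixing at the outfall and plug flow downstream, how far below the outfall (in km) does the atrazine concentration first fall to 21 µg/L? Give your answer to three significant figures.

156 km

Mass balance: C = (0.4700·0.3200 + 0.1140·370.0) / 0.5840 = 42.33/0.5840 = 72.48 µg/L.
Set 72.48·exp(−k·t) = 21 → t = ln(72.48/21)/k = 130100 s = 36.13 h.
Distance = v·t = 1.2·130100 = 156100 m = 156.1 km.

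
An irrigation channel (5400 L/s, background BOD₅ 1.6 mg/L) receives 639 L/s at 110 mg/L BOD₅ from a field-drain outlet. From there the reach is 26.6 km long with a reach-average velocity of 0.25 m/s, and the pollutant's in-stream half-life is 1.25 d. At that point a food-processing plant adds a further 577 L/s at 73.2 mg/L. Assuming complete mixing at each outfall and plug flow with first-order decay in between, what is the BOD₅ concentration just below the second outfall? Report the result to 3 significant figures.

12.4 mg/L

After mixing, C = (5400·1.600 + 639.0·110.0) / 6039 = 78930/6039 = 13.07 mg/L; combined flow 6039 L/s.
Travel time t = 26.6·1000 / 0.25 = 106400 s = 29.56 h.
Half-life 1.25 d → k = ln 2 / 1.25 = 0.5545 d⁻¹.
Applying C = C₀e^(−kt): 13.07 × 0.5052 = 6.602 mg/L.
Second outfall: C = (6039·6.602 + 577.0·73.20)/6616 = 12.41 mg/L.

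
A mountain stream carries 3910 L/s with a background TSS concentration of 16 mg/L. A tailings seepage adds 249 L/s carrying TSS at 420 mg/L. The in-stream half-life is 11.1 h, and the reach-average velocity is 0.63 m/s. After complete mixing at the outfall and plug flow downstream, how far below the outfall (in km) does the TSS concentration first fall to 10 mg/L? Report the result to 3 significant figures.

After mixing, C = (3910·16.00 + 249.0·420.0) / 4159 = 167100/4159 = 40.19 mg/L.
Half-life 11.1 h → k = ln 2 / 11.1 = 0.06245 h⁻¹ = 1.499 d⁻¹.
Set 40.19·exp(−k·t) = 10 → t = ln(40.19/10)/k = 80190 s = 22.27 h.
Distance = v·t = 0.63·80190 = 50520 m = 50.52 km.

50.5 km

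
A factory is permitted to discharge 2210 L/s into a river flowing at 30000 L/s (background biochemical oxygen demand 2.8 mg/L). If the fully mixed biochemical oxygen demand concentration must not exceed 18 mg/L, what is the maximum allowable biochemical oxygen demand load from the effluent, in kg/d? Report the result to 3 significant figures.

42800 kg/d

Mass balance at the limit: 30000·2.800 + 2210·Cₑ = 32210·18 → Cₑ = 224.3 mg/L.
2210 L/s = 2.210 m³/s. Load = 2.210 m³/s × 224.3 g/m³ × 86 400 s/d = 42840 kg/d.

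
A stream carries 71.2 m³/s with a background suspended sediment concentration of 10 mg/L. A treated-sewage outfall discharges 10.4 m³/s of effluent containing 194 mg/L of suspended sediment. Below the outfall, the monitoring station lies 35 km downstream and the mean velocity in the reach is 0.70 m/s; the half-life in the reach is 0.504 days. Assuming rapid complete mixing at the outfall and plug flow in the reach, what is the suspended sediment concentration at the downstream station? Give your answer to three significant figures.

15.1 mg/L

After mixing, C = (71.20·10.00 + 10.40·194.0) / 81.60 = 2730/81.60 = 33.45 mg/L.
Travel time t = 35·1000 / 0.70 = 50000 s = 13.89 h.
Half-life 0.504 d → k = ln 2 / 0.504 = 1.375 d⁻¹.
Applying C = C₀e^(−kt): 33.45 × 0.4512 = 15.09 mg/L.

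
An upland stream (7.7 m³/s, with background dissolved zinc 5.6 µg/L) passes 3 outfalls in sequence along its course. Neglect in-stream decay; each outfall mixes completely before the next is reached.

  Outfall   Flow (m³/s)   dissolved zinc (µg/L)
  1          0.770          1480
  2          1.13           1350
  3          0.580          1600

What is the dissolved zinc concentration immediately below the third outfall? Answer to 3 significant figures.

Outfall 1: combined Q = 8.470 m³/s; C = (7.700·5.600 + 0.7700·1480)/8.470 = 139.6 µg/L.
Outfall 2: combined Q = 9.600 m³/s; C = (8.470·139.6 + 1.130·1350)/9.600 = 282.1 µg/L.
Outfall 3: combined Q = 10.18 m³/s; C = (9.600·282.1 + 0.5800·1600)/10.18 = 357.2 µg/L.

357 µg/L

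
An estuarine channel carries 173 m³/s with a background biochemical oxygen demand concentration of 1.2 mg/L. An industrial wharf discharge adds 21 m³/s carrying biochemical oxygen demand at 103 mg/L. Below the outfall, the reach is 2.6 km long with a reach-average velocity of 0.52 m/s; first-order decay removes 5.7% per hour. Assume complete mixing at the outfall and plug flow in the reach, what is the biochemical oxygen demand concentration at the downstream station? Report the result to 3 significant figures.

11.3 mg/L

Mass balance: C = (173.0·1.200 + 21.00·103.0) / 194.0 = 2371/194.0 = 12.22 mg/L.
Travel time t = 2.6·1000 / 0.52 = 5000 s = 1.389 h.
5.7%/h lost → k = −ln(1 − 0.057) = 0.05869 h⁻¹.
First-order decay: C = 12.22·exp(−k·t) = 12.22·0.9217 = 11.26 mg/L.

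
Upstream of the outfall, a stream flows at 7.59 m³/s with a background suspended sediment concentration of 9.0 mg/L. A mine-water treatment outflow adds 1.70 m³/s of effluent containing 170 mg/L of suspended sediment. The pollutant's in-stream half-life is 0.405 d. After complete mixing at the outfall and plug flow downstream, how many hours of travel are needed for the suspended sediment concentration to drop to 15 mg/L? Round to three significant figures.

13.2 h

After mixing, C = (7.590·9.000 + 1.700·170.0) / 9.290 = 357.3/9.290 = 38.46 mg/L.
Half-life 0.405 d → k = ln 2 / 0.405 = 1.711 d⁻¹.
38.46·exp(−k·t) = 15 → t = ln(38.46/15)/k = 47540 s = 13.20 h.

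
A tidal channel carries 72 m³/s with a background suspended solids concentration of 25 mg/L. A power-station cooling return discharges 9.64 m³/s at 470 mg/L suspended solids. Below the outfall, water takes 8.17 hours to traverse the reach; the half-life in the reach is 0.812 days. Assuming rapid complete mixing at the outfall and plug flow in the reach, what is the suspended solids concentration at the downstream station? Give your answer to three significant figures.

Flow-weighted average: C = (72.00·25.00 + 9.640·470.0) / 81.64 = 6331/81.64 = 77.55 mg/L.
Half-life 0.812 d → k = ln 2 / 0.812 = 0.8536 d⁻¹.
Decay over the reach: 77.55·exp(−kt) = 77.55·0.7478 = 57.99 mg/L.

58.0 mg/L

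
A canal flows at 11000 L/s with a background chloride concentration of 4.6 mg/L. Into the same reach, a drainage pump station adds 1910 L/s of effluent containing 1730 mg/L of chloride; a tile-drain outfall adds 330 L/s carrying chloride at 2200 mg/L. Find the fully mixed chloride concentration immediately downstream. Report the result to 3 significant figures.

308 mg/L

Mixed concentration C = ΣQC/ΣQ = (11000·4.600 + 1910·1730 + 330.0·2200) / 13240 = 4081000/13240 = 308.2 mg/L.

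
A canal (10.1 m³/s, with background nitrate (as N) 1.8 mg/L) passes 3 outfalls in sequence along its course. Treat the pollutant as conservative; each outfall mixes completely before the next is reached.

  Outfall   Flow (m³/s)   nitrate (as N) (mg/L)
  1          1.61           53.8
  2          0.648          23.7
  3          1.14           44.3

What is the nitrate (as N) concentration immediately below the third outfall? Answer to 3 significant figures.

12.6 mg/L

Below outfall 1: Q → 11.71 m³/s, C = (10.10·1.800 + 1.610·53.80)/11.71 = 8.949 mg/L.
Below outfall 2: Q → 12.36 m³/s, C = (11.71·8.949 + 0.6480·23.70)/12.36 = 9.723 mg/L.
Below outfall 3: Q → 13.50 m³/s, C = (12.36·9.723 + 1.140·44.30)/13.50 = 12.64 mg/L.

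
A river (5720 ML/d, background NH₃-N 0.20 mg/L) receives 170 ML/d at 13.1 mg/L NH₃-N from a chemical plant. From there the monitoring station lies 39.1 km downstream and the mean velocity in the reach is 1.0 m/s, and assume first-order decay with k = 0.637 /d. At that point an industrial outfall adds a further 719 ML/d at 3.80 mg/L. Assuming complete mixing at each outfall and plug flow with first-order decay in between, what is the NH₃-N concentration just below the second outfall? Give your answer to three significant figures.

0.796 mg/L

Flow-weighted average: C = (5720·0.2000 + 170.0·13.10) / 5890 = 3371/5890 = 0.5723 mg/L; combined flow 5890 ML/d.
Travel time t = 39.1·1000 / 1.0 = 39100 s = 10.86 h.
First-order decay: C = 0.5723·exp(−k·t) = 0.5723·0.7496 = 0.4290 mg/L.
At the second outfall, C = (5890·0.4290 + 719.0·3.800) / (5890 + 719.0) = 0.7957 mg/L.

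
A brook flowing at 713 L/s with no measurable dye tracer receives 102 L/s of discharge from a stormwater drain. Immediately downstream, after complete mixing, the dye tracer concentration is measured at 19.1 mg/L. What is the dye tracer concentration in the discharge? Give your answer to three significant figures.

153 mg/L

Mass balance: 713.0·0 + 102.0·Cₑ = 815.0·19.10
→ Cₑ = (815.0·19.10 − 713.0·0) / 102.0 = 152.6 mg/L.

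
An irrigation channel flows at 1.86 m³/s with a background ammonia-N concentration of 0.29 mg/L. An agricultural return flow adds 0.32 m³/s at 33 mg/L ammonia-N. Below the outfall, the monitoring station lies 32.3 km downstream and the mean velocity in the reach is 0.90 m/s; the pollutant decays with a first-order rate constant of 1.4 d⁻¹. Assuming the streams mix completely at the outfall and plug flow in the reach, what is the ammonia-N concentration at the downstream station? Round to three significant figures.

Mass balance: C = (1.860·0.2900 + 0.3200·33.00) / 2.180 = 11.10/2.180 = 5.091 mg/L.
Travel time t = 32.3·1000 / 0.90 = 35890 s = 9.969 h.
First-order decay: C = 5.091·exp(−k·t) = 5.091·0.5590 = 2.846 mg/L.

2.85 mg/L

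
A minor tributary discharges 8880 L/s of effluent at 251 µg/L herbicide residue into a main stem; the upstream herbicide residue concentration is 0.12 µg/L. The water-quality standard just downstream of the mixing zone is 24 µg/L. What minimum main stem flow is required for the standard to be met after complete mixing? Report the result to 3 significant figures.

84400 L/s

Set C_mix = 24: (Q·0.1200 + 8880·251.0) / (Q + 8880) = 24
→ Q = 8880·(251.0 − 24)/(24 − 0.1200) = 84410 L/s.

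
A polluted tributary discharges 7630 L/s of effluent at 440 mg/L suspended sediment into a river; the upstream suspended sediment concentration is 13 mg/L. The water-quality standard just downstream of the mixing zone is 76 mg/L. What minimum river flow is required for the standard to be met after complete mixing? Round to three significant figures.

44100 L/s

Set C_mix = 76: (Q·13.00 + 7630·440.0) / (Q + 7630) = 76
→ Q = 7630·(440.0 − 76)/(76 − 13.00) = 44080 L/s.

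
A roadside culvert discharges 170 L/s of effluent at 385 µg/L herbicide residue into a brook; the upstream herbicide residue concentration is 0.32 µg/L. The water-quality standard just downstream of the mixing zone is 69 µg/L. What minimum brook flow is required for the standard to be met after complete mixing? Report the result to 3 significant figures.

782 L/s

Set C_mix = 69: (Q·0.3200 + 170.0·385.0) / (Q + 170.0) = 69
→ Q = 170.0·(385.0 − 69)/(69 − 0.3200) = 782.2 L/s.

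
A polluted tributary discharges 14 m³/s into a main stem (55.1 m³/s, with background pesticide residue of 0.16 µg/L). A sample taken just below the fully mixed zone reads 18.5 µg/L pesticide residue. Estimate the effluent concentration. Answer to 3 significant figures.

Mass balance: 55.10·0.1600 + 14.00·Cₑ = 69.10·18.50
→ Cₑ = (69.10·18.50 − 55.10·0.1600) / 14.00 = 90.68 µg/L.

90.7 µg/L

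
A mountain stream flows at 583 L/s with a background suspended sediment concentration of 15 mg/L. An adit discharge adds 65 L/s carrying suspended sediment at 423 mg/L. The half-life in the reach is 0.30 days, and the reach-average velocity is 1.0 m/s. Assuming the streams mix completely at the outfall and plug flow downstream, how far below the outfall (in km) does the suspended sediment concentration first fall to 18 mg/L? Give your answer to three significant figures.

Conservation of mass: C = (583.0·15.00 + 65.00·423.0) / 648.0 = 36240/648.0 = 55.93 mg/L.
Half-life 0.30 d → k = ln 2 / 0.30 = 2.310 d⁻¹.
Set 55.93·exp(−k·t) = 18 → t = ln(55.93/18)/k = 42390 s = 11.78 h.
Distance = v·t = 1.0·42390 = 42390 m = 42.39 km.

42.4 km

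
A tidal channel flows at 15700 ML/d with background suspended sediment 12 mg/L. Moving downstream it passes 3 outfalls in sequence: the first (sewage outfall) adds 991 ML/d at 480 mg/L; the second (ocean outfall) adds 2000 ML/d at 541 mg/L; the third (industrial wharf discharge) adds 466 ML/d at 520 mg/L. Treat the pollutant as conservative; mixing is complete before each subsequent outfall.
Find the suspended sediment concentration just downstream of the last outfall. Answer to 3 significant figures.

After outfall 1: Q = 15700 + 991.0 = 16690 ML/d; C = (15700·12.00 + 991.0·480.0)/16690 = 39.79 mg/L.
After outfall 2: Q = 16690 + 2000 = 18690 ML/d; C = (16690·39.79 + 2000·541.0)/18690 = 93.42 mg/L.
After outfall 3: Q = 18690 + 466.0 = 19160 ML/d; C = (18690·93.42 + 466.0·520.0)/19160 = 103.8 mg/L.

104 mg/L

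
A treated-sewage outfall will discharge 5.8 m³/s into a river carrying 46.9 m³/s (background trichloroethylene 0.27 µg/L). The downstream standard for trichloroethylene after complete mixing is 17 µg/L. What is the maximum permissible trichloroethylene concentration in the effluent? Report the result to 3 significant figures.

152 µg/L

At the limit, (Qr·Cr + Qe·Cₑ)/(Qr + Qe) = 17:
Cₑ = (52.70·17 − 46.90·0.2700) / 5.800 = 152.3 µg/L.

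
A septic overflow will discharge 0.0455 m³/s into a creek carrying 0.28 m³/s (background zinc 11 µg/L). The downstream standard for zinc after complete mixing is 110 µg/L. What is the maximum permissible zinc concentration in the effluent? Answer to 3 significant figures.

At the limit, (Qr·Cr + Qe·Cₑ)/(Qr + Qe) = 110:
Cₑ = (0.3255·110 − 0.2800·11.00) / 0.04550 = 719.2 µg/L.

719 µg/L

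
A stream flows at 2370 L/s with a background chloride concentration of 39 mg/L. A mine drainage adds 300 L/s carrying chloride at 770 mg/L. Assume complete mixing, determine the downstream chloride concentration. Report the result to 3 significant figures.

121 mg/L

After mixing, C = (2370·39.00 + 300.0·770.0) / 2670 = 323400/2670 = 121.1 mg/L.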